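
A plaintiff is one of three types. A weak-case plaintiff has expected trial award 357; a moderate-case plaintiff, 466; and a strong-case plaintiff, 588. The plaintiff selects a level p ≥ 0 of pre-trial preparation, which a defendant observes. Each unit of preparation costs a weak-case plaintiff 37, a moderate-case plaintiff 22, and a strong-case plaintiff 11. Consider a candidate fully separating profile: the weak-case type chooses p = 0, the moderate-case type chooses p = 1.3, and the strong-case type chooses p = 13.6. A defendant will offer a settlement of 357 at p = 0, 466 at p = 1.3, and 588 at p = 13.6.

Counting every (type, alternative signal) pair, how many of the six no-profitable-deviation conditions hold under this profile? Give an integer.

Weak-case (own payoff 357): to p=1.3 gives 466 − 37×1.3 = 417.9 → profitable ✗; to p=13.6 gives 588 − 37×13.6 = 84.8 → no gain ✓.
Moderate-case (own payoff 466 − 22×1.3 = 437.4): to p=0 gives 357 → no gain ✓; to p=13.6 gives 588 − 22×13.6 = 288.8 → no gain ✓.
Strong-case (own payoff 588 − 11×13.6 = 438.4): to p=0 gives 357 → no gain ✓; to p=1.3 gives 466 − 11×1.3 = 451.7 → profitable ✗.
4 of the 6 constraints hold; not an equilibrium.

4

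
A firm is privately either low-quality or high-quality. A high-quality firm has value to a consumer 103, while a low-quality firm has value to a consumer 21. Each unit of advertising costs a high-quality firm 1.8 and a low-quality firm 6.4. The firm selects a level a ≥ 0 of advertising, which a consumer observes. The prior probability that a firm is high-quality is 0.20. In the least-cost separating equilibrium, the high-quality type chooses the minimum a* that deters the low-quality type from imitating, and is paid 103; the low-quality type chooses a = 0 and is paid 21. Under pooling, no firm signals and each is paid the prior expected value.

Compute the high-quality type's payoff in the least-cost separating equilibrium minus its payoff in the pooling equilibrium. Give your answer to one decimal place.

Least-cost separating signal: a* solves 21 = 103 − 6.4·a*, so a* = (103 − 21)/6.4 = 12.8125.
High-quality type's separating payoff: 103 − 1.8 × a* = 103 − 1.8 × (103 − 21)/6.4 = 103 − 147.6/6.4 ≈ 79.938.
Pooling payoff: 0.20 × 103 + 0.80 × 21 = 37.4.
Difference: 79.938 − 37.4 = 42.538, i.e. 42.5 to one decimal place.
The high-quality type prefers to separate.

42.5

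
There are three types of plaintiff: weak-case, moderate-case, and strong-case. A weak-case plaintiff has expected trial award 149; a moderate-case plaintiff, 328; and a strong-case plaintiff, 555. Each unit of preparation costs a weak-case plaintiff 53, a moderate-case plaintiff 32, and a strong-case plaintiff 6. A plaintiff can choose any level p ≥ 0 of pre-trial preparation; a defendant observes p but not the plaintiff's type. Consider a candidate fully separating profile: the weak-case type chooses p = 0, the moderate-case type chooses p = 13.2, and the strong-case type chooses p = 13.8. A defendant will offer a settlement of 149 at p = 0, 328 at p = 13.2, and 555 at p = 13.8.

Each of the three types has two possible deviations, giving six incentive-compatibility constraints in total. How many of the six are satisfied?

Strong-case (own payoff 555 − 6×13.8 = 472.2): to p=0 gives 149 → no gain ✓; to p=13.2 gives 328 − 6×13.2 = 248.8 → no gain ✓.
Weak-case (own payoff 149): to p=13.2 gives 328 − 53×13.2 = -371.6 → no gain ✓; to p=13.8 gives 555 − 53×13.8 = -176.4 → no gain ✓.
Moderate-case (own payoff 328 − 32×13.2 = -94.4): to p=0 gives 149 → profitable ✗; to p=13.8 gives 555 − 32×13.8 = 113.4 → profitable ✗.
4 of the 6 constraints hold; not an equilibrium.

4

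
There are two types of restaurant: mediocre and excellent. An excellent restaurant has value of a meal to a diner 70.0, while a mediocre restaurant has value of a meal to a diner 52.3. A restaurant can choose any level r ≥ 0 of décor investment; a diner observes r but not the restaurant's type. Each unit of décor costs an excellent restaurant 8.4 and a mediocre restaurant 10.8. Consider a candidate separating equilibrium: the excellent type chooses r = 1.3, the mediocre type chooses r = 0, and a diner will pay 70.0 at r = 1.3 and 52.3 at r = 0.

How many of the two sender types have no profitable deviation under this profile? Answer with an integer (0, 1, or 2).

Excellent type: signal → 70.0 − 8.4 × 1.3 = 59.08; deviate to 0 → 52.3. IC holds (59.08 ≥ 52.3).
Mediocre type: stay at 0 → 52.3; mimic → 70.0 − 10.8 × 1.3 = 55.96. IC fails (52.3 < 55.96).
1 of 2 constraints hold, so this profile is not an equilibrium.

1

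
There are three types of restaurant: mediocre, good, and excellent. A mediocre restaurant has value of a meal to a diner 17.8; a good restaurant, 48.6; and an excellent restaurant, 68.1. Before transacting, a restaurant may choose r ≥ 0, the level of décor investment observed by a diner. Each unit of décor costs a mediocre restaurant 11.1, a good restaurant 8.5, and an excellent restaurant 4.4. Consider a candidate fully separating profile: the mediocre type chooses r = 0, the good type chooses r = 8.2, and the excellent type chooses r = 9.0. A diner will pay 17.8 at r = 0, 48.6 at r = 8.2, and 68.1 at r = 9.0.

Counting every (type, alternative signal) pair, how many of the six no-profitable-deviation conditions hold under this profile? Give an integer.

4

Mediocre (own payoff 17.8): to r=8.2 gives 48.6 − 11.1×8.2 = -42.42 → no gain ✓; to r=9.0 gives 68.1 − 11.1×9.0 = -31.8 → no gain ✓.
Good (own payoff 48.6 − 8.5×8.2 = -21.1): to r=0 gives 17.8 → profitable ✗; to r=9.0 gives 68.1 − 8.5×9.0 = -8.4 → profitable ✗.
Excellent (own payoff 68.1 − 4.4×9.0 = 28.5): to r=0 gives 17.8 → no gain ✓; to r=8.2 gives 48.6 − 4.4×8.2 = 12.52 → no gain ✓.
4 of the 6 constraints hold; not an equilibrium.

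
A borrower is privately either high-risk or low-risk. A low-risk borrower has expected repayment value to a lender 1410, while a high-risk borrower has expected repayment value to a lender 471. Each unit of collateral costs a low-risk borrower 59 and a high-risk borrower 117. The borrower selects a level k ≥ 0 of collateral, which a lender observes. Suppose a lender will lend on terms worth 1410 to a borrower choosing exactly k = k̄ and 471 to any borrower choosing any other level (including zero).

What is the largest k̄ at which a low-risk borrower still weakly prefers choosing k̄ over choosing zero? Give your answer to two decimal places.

Choosing k̄ yields the low-risk type 1410 − 59·k̄; choosing zero yields 471.
The low-risk type is indifferent at 1410 − 59·k̄ = 471, i.e. k̄ = (1410 − 471) / 59 ≈ 15.92.
For any k̄ above 15.92 the low-risk type would rather pool at zero, so separation collapses.

15.92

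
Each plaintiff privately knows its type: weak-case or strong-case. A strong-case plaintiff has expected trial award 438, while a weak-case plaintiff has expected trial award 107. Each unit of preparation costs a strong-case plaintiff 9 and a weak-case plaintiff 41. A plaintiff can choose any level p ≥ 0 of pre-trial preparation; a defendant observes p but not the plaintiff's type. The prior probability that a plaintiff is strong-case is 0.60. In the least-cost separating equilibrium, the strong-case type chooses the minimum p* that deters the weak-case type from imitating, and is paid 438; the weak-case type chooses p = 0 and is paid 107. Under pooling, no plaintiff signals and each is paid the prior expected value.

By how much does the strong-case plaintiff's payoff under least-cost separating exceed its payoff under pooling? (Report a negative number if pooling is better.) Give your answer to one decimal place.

Least-cost separating signal: p* solves 107 = 438 − 41·p*, so p* = (438 − 107)/41 ≈ 8.0732.
Strong-case type's separating payoff: 438 − 9 × p* = 438 − 9 × (438 − 107)/41 = 438 − 2979/41 ≈ 365.341.
Pooling payoff: 0.60 × 438 + 0.40 × 107 = 305.6.
Difference: 365.341 − 305.6 = 59.741, i.e. 59.7 to one decimal place.
The strong-case type prefers to separate.

59.7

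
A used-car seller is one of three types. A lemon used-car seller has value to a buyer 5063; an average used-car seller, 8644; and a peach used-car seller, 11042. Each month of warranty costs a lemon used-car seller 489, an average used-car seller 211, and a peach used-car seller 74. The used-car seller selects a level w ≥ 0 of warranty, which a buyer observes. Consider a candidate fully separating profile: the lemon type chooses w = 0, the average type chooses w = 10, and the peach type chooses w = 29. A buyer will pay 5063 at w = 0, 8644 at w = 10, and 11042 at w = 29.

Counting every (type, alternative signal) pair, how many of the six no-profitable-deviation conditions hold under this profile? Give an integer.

Peach (own payoff 11042 − 74×29 = 8896): to w=0 gives 5063 → no gain ✓; to w=10 gives 8644 − 74×10 = 7904 → no gain ✓.
Average (own payoff 8644 − 211×10 = 6534): to w=0 gives 5063 → no gain ✓; to w=29 gives 11042 − 211×29 = 4923 → no gain ✓.
Lemon (own payoff 5063): to w=10 gives 8644 − 489×10 = 3754 → no gain ✓; to w=29 gives 11042 − 489×29 = -3139 → no gain ✓.
6 of the 6 constraints hold; this profile is a separating equilibrium.

6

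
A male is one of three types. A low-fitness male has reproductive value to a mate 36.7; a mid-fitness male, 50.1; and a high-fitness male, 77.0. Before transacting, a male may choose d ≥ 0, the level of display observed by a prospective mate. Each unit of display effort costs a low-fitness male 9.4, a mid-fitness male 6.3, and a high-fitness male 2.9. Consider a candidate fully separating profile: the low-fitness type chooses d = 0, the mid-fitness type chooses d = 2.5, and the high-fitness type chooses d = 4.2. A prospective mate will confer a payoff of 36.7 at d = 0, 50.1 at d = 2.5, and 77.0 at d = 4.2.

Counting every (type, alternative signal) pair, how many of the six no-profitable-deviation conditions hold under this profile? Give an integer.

Mid-fitness (own payoff 50.1 − 6.3×2.5 = 34.35): to d=0 gives 36.7 → profitable ✗; to d=4.2 gives 77.0 − 6.3×4.2 = 50.54 → profitable ✗.
Low-fitness (own payoff 36.7): to d=2.5 gives 50.1 − 9.4×2.5 = 26.6 → no gain ✓; to d=4.2 gives 77.0 − 9.4×4.2 = 37.52 → profitable ✗.
High-fitness (own payoff 77.0 − 2.9×4.2 = 64.82): to d=0 gives 36.7 → no gain ✓; to d=2.5 gives 50.1 − 2.9×2.5 = 42.85 → no gain ✓.
3 of the 6 constraints hold; not an equilibrium.

3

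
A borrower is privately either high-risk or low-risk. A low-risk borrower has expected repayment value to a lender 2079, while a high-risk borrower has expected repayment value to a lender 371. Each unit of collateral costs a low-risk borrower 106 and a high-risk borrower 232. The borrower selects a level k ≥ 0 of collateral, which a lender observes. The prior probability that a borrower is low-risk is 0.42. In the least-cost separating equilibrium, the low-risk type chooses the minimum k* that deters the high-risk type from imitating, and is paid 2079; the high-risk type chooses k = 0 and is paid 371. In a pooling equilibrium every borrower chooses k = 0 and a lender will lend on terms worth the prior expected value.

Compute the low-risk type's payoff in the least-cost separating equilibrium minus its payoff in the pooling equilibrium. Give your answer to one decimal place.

210.3

Least-cost separating signal: k* solves 371 = 2079 − 232·k*, so k* = (2079 − 371)/232 ≈ 7.3621.
Low-risk type's separating payoff: 2079 − 106 × k* = 2079 − 106 × (2079 − 371)/232 = 2079 − 181048/232 ≈ 1298.621.
Pooling payoff: 0.42 × 2079 + 0.58 × 371 = 1088.36.
Difference: 1298.621 − 1088.36 = 210.261, i.e. 210.3 to one decimal place.
The low-risk type prefers to separate.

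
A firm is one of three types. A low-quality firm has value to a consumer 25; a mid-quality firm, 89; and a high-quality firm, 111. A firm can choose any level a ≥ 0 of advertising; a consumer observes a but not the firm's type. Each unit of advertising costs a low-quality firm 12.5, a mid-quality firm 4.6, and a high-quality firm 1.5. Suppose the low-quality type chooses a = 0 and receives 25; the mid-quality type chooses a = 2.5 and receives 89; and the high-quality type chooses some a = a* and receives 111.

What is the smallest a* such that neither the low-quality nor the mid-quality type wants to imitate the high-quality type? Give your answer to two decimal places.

7.28

Low-quality type (on-path payoff 25) won't mimic when 25 ≥ 111 − 12.5·a*, i.e. a* ≥ 6.88.
Mid-quality type (on-path payoff 89 − 4.6×2.5 = 77.5) won't mimic when 77.5 ≥ 111 − 4.6·a*, i.e. a* ≥ 7.28.
Both must hold, so a* = max(6.88, 7.28) = 7.28. The mid-quality type's constraint binds.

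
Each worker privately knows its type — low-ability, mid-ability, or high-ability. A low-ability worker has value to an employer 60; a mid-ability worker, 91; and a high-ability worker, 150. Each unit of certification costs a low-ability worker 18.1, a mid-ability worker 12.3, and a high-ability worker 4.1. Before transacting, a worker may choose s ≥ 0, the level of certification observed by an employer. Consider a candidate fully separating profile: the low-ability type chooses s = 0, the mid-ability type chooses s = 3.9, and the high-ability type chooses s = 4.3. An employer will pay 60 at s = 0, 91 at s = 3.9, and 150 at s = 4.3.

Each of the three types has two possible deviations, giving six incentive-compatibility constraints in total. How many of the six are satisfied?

Low-ability (own payoff 60): to s=3.9 gives 91 − 18.1×3.9 = 20.41 → no gain ✓; to s=4.3 gives 150 − 18.1×4.3 = 72.17 → profitable ✗.
Mid-ability (own payoff 91 − 12.3×3.9 = 43.03): to s=0 gives 60 → profitable ✗; to s=4.3 gives 150 − 12.3×4.3 = 97.11 → profitable ✗.
High-ability (own payoff 150 − 4.1×4.3 = 132.37): to s=0 gives 60 → no gain ✓; to s=3.9 gives 91 − 4.1×3.9 = 75.01 → no gain ✓.
3 of the 6 constraints hold; not an equilibrium.

3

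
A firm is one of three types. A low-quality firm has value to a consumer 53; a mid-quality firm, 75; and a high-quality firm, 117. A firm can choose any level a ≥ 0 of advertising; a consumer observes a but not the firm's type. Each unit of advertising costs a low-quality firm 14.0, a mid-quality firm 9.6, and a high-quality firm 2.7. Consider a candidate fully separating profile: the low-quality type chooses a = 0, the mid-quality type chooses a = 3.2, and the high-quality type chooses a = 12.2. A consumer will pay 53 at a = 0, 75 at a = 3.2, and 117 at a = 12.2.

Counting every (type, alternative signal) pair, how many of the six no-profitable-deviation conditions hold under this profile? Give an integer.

Mid-quality (own payoff 75 − 9.6×3.2 = 44.28): to a=0 gives 53 → profitable ✗; to a=12.2 gives 117 − 9.6×12.2 = -0.12 → no gain ✓.
Low-quality (own payoff 53): to a=3.2 gives 75 − 14.0×3.2 = 30.2 → no gain ✓; to a=12.2 gives 117 − 14.0×12.2 = -53.8 → no gain ✓.
High-quality (own payoff 117 − 2.7×12.2 = 84.06): to a=0 gives 53 → no gain ✓; to a=3.2 gives 75 − 2.7×3.2 = 66.36 → no gain ✓.
5 of the 6 constraints hold; not an equilibrium.

5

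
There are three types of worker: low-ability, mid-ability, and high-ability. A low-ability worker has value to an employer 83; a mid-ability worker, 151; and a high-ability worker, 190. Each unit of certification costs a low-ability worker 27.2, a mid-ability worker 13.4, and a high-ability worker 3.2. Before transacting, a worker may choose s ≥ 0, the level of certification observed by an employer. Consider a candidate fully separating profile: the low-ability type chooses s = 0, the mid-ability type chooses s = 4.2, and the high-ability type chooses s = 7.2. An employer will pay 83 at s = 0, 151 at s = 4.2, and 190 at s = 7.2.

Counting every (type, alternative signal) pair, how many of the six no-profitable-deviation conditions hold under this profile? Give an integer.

High-ability (own payoff 190 − 3.2×7.2 = 166.96): to s=0 gives 83 → no gain ✓; to s=4.2 gives 151 − 3.2×4.2 = 137.56 → no gain ✓.
Mid-ability (own payoff 151 − 13.4×4.2 = 94.72): to s=0 gives 83 → no gain ✓; to s=7.2 gives 190 − 13.4×7.2 = 93.52 → no gain ✓.
Low-ability (own payoff 83): to s=4.2 gives 151 − 27.2×4.2 = 36.76 → no gain ✓; to s=7.2 gives 190 − 27.2×7.2 = -5.84 → no gain ✓.
6 of the 6 constraints hold; this profile is a separating equilibrium.

6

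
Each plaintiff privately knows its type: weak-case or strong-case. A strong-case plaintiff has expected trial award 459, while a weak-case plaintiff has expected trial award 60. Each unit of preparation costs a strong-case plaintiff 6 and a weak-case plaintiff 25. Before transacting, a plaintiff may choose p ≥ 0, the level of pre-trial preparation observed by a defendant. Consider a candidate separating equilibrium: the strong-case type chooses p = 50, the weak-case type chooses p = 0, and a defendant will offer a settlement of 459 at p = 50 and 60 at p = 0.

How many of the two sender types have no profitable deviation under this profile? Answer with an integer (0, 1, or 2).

2

Strong-case type: signal → 459 − 6 × 50 = 159; deviate to 0 → 60. IC holds (159 ≥ 60).
Weak-case type: stay at 0 → 60; mimic → 459 − 25 × 50 = -791. IC holds (60 ≥ -791).
2 of 2 constraints hold, so this is a separating equilibrium.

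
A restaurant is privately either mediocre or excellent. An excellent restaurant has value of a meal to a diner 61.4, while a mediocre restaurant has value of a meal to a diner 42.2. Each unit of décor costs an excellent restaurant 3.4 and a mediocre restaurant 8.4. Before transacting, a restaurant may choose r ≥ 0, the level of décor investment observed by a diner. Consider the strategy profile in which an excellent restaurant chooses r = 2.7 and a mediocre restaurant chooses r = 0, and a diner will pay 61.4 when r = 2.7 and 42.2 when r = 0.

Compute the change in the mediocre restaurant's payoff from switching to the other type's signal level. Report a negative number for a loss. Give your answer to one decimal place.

-3.5

Playing r = 0 the mediocre restaurant receives 42.2.
Deviating to r = 2.7 brings payment 61.4 at cost 8.4 × 2.7 = 22.68, netting 38.72.
Gain from deviating: 38.72 − 42.2 = -3.48, i.e. -3.5 to one decimal place.
The gain is negative, so the mediocre type's incentive-compatibility constraint is satisfied.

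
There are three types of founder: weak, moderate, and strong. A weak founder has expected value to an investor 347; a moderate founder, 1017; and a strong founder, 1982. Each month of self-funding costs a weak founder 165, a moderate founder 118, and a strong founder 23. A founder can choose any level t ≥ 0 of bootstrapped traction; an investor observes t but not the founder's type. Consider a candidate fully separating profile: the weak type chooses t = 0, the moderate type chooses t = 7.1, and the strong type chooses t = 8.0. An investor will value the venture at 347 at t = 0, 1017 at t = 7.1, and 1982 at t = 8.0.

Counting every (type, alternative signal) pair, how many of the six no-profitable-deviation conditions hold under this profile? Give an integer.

Weak (own payoff 347): to t=7.1 gives 1017 − 165×7.1 = -154.5 → no gain ✓; to t=8.0 gives 1982 − 165×8.0 = 662 → profitable ✗.
Moderate (own payoff 1017 − 118×7.1 = 179.2): to t=0 gives 347 → profitable ✗; to t=8.0 gives 1982 − 118×8.0 = 1038 → profitable ✗.
Strong (own payoff 1982 − 23×8.0 = 1798): to t=0 gives 347 → no gain ✓; to t=7.1 gives 1017 − 23×7.1 = 853.7 → no gain ✓.
3 of the 6 constraints hold; not an equilibrium.

3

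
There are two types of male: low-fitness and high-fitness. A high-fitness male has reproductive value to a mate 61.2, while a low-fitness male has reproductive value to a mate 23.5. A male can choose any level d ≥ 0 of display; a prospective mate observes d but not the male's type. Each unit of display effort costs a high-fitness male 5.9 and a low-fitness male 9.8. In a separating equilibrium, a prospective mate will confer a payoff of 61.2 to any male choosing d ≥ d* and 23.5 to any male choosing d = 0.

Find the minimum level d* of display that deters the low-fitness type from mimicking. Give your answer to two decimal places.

3.85

A low-fitness male choosing d = 0 receives 23.5.
Imitating at d* instead would pay 61.2 at cost 9.8·d*, netting 61.2 − 9.8·d*.
Indifference: 23.5 = 61.2 − 9.8·d*, so d* = (61.2 − 23.5) / 9.8 ≈ 3.85.
This is the low-fitness type's binding incentive-compatibility constraint; any d ≥ 3.85 sustains separation on that side.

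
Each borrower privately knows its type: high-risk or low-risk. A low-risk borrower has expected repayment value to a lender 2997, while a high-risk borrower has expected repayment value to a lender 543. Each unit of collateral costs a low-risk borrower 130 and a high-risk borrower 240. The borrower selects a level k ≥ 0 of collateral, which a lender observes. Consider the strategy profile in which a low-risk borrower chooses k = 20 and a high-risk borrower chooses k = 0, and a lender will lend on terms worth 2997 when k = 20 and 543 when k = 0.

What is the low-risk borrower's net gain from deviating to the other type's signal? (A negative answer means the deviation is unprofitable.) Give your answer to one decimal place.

146.0

Playing k = 20 the low-risk borrower receives 2997 − 130 × 20 = 397.
Deviating to k = 0 yields 543 instead.
Gain from deviating: 543 − 397 = 146.0.
The gain is positive, so the low-risk type's incentive-compatibility constraint is violated — this profile is not a separating equilibrium.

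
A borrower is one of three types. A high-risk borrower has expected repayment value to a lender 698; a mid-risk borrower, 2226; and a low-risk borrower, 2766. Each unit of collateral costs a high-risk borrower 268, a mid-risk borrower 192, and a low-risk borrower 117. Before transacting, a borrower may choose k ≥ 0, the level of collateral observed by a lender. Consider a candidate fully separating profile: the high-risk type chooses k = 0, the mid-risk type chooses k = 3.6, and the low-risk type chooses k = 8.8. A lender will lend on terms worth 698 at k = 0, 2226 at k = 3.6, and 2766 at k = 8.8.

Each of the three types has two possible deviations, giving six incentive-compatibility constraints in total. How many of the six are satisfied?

Mid-risk (own payoff 2226 − 192×3.6 = 1534.8): to k=0 gives 698 → no gain ✓; to k=8.8 gives 2766 − 192×8.8 = 1076.4 → no gain ✓.
Low-risk (own payoff 2766 − 117×8.8 = 1736.4): to k=0 gives 698 → no gain ✓; to k=3.6 gives 2226 − 117×3.6 = 1804.8 → profitable ✗.
High-risk (own payoff 698): to k=3.6 gives 2226 − 268×3.6 = 1261.2 → profitable ✗; to k=8.8 gives 2766 − 268×8.8 = 407.6 → no gain ✓.
4 of the 6 constraints hold; not an equilibrium.

4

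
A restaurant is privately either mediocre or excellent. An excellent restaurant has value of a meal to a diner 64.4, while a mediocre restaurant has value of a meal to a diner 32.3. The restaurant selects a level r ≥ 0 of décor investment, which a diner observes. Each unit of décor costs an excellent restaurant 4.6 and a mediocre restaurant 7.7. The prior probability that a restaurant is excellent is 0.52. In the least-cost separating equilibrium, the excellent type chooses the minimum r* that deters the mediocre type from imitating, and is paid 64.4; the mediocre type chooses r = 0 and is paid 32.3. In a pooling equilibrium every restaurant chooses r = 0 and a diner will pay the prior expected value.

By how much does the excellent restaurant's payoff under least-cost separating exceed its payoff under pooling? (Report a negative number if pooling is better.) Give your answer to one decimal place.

-3.8

Least-cost separating signal: r* solves 32.3 = 64.4 − 7.7·r*, so r* = (64.4 − 32.3)/7.7 ≈ 4.1688.
Excellent type's separating payoff: 64.4 − 4.6 × r* = 64.4 − 4.6 × (64.4 − 32.3)/7.7 = 64.4 − 147.66/7.7 ≈ 45.223.
Pooling payoff: 0.52 × 64.4 + 0.48 × 32.3 = 48.992.
Difference: 45.223 − 48.992 = -3.769, i.e. -3.8 to one decimal place.
The excellent type would prefer the pooling outcome.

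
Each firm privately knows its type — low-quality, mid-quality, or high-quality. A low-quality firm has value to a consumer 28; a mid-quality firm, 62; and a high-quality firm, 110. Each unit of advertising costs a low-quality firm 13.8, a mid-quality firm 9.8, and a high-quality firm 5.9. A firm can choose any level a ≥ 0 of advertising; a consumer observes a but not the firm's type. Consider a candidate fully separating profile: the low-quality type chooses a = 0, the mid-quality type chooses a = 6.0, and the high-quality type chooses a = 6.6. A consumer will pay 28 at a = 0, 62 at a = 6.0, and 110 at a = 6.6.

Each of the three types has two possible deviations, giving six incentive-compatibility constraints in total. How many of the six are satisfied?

4

Mid-quality (own payoff 62 − 9.8×6.0 = 3.2): to a=0 gives 28 → profitable ✗; to a=6.6 gives 110 − 9.8×6.6 = 45.32 → profitable ✗.
High-quality (own payoff 110 − 5.9×6.6 = 71.06): to a=0 gives 28 → no gain ✓; to a=6.0 gives 62 − 5.9×6.0 = 26.6 → no gain ✓.
Low-quality (own payoff 28): to a=6.0 gives 62 − 13.8×6.0 = -20.8 → no gain ✓; to a=6.6 gives 110 − 13.8×6.6 = 18.92 → no gain ✓.
4 of the 6 constraints hold; not an equilibrium.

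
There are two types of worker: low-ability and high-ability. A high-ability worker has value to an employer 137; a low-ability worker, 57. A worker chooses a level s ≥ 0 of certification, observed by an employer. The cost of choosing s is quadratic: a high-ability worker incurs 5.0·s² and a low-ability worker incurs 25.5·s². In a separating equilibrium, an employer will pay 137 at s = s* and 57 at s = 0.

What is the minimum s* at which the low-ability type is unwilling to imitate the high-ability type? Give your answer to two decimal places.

1.77

The low-ability type at s = 0 receives 57; imitating at s* yields 137 − 25.5·s*².
Indifference: 57 = 137 − 25.5·s*², so s*² = (137 − 57) / 25.5 ≈ 3.1373.
s* = √3.1373 ≈ 1.77.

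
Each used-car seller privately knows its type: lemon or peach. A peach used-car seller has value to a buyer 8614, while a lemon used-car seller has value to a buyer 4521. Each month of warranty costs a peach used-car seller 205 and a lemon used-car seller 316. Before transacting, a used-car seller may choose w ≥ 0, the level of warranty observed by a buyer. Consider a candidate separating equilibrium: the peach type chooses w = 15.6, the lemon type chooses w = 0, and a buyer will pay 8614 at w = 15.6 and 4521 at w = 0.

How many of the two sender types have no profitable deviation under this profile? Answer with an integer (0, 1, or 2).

Peach type: signal → 8614 − 205 × 15.6 = 5416; deviate to 0 → 4521. IC holds (5416 ≥ 4521).
Lemon type: stay at 0 → 4521; mimic → 8614 − 316 × 15.6 = 3684.4. IC holds (4521 ≥ 3684.4).
2 of 2 constraints hold, so this is a separating equilibrium.

2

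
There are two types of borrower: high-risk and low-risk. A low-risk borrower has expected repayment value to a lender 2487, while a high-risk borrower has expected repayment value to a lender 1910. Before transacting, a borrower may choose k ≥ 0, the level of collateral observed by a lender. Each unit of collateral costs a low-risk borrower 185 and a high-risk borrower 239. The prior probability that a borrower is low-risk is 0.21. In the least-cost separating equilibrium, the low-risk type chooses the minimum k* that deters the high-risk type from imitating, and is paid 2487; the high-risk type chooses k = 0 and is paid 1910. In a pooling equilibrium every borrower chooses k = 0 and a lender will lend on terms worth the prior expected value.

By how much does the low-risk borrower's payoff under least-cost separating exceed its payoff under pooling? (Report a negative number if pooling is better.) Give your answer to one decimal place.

Least-cost separating signal: k* solves 1910 = 2487 − 239·k*, so k* = (2487 − 1910)/239 ≈ 2.4142.
Low-risk type's separating payoff: 2487 − 185 × k* = 2487 − 185 × (2487 − 1910)/239 = 2487 − 106745/239 ≈ 2040.368.
Pooling payoff: 0.21 × 2487 + 0.79 × 1910 = 2031.17.
Difference: 2040.368 − 2031.17 = 9.198, i.e. 9.2 to one decimal place.
The low-risk type prefers to separate.

9.2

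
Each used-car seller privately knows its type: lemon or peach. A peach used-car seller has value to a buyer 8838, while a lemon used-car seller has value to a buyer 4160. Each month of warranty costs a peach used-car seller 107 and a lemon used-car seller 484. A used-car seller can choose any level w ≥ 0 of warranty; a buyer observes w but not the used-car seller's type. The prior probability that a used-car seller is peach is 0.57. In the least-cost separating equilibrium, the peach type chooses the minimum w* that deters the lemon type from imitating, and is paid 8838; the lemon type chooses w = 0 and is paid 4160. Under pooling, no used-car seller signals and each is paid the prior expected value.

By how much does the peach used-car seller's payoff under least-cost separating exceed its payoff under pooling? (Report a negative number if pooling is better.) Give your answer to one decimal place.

977.4

Least-cost separating signal: w* solves 4160 = 8838 − 484·w*, so w* = (8838 − 4160)/484 ≈ 9.6653.
Peach type's separating payoff: 8838 − 107 × w* = 8838 − 107 × (8838 − 4160)/484 = 8838 − 500546/484 ≈ 7803.814.
Pooling payoff: 0.57 × 8838 + 0.43 × 4160 = 6826.46.
Difference: 7803.814 − 6826.46 = 977.354, i.e. 977.4 to one decimal place.
The peach type prefers to separate.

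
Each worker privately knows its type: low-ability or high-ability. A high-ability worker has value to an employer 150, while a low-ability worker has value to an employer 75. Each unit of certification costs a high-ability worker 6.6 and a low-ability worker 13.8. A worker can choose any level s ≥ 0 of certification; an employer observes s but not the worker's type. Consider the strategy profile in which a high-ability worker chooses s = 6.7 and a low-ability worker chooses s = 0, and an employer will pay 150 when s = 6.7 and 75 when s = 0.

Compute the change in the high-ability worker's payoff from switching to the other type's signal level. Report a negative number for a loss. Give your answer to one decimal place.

-30.8

Playing s = 6.7 the high-ability worker receives 150 − 6.6 × 6.7 = 105.78.
Deviating to s = 0 yields 75 instead.
Gain from deviating: 75 − 105.78 = -30.78, i.e. -30.8 to one decimal place.
The gain is negative, so the high-ability type's incentive-compatibility constraint is satisfied.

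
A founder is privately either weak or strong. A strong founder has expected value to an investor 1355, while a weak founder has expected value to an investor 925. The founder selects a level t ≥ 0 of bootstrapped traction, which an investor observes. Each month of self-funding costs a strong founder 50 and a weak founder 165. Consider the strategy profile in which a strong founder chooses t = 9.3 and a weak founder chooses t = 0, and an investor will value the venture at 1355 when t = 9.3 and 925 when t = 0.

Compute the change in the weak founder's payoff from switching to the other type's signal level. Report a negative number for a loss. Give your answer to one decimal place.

Playing t = 0 the weak founder receives 925.
Deviating to t = 9.3 brings payment 1355 at cost 165 × 9.3 = 1534.5, netting -179.5.
Gain from deviating: -179.5 − 925 = -1104.5.
The gain is negative, so the weak type's incentive-compatibility constraint is satisfied.

-1104.5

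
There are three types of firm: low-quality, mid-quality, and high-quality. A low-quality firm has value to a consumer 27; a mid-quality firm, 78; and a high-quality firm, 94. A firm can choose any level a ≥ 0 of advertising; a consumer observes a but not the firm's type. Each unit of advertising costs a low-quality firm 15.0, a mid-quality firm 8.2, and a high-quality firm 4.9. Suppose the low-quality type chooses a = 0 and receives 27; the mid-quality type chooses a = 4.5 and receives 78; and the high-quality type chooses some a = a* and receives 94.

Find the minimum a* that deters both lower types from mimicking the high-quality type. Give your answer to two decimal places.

6.45

Mid-quality type (on-path payoff 78 − 8.2×4.5 = 41.1) won't mimic when 41.1 ≥ 94 − 8.2·a*, i.e. a* ≥ 6.45.
Low-quality type (on-path payoff 27) won't mimic when 27 ≥ 94 − 15.0·a*, i.e. a* ≥ 4.47.
Both must hold, so a* = max(4.47, 6.45) = 6.45. The mid-quality type's constraint binds.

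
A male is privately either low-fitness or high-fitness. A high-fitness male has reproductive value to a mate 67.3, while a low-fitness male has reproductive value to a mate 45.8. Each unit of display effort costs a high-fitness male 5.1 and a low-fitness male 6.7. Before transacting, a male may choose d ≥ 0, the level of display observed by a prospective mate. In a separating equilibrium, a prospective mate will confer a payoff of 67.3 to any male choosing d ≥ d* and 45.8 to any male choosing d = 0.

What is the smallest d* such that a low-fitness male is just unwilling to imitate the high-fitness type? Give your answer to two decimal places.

3.21

A low-fitness male choosing d = 0 receives 45.8.
Imitating at d* instead would pay 67.3 at cost 6.7·d*, netting 67.3 − 6.7·d*.
Indifference: 45.8 = 67.3 − 6.7·d*, so d* = (67.3 − 45.8) / 6.7 ≈ 3.21.
At d* the low-fitness type's incentive constraint just binds; the high-fitness type strictly prefers d* since its per-unit cost is lower.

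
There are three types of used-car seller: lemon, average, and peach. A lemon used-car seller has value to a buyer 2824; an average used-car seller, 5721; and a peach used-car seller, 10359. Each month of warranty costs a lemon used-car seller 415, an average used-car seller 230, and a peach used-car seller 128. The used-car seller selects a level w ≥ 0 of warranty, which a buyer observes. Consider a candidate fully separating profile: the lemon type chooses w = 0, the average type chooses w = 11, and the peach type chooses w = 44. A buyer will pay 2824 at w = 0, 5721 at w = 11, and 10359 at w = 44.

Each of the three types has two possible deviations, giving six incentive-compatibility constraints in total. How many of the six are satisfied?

Peach (own payoff 10359 − 128×44 = 4727): to w=0 gives 2824 → no gain ✓; to w=11 gives 5721 − 128×11 = 4313 → no gain ✓.
Lemon (own payoff 2824): to w=11 gives 5721 − 415×11 = 1156 → no gain ✓; to w=44 gives 10359 − 415×44 = -7901 → no gain ✓.
Average (own payoff 5721 − 230×11 = 3191): to w=0 gives 2824 → no gain ✓; to w=44 gives 10359 − 230×44 = 239 → no gain ✓.
6 of the 6 constraints hold; this profile is a separating equilibrium.

6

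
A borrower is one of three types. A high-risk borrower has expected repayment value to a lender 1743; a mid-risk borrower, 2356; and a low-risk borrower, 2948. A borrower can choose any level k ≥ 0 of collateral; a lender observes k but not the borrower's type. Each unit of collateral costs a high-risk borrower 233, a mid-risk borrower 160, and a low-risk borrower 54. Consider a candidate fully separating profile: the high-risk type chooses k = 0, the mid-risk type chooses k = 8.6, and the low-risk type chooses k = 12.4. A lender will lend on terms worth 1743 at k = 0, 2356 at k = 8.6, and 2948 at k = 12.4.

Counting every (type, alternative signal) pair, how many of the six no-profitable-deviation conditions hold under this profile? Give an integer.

5

High-risk (own payoff 1743): to k=8.6 gives 2356 − 233×8.6 = 352.2 → no gain ✓; to k=12.4 gives 2948 − 233×12.4 = 58.8 → no gain ✓.
Mid-risk (own payoff 2356 − 160×8.6 = 980): to k=0 gives 1743 → profitable ✗; to k=12.4 gives 2948 − 160×12.4 = 964 → no gain ✓.
Low-risk (own payoff 2948 − 54×12.4 = 2278.4): to k=0 gives 1743 → no gain ✓; to k=8.6 gives 2356 − 54×8.6 = 1891.6 → no gain ✓.
5 of the 6 constraints hold; not an equilibrium.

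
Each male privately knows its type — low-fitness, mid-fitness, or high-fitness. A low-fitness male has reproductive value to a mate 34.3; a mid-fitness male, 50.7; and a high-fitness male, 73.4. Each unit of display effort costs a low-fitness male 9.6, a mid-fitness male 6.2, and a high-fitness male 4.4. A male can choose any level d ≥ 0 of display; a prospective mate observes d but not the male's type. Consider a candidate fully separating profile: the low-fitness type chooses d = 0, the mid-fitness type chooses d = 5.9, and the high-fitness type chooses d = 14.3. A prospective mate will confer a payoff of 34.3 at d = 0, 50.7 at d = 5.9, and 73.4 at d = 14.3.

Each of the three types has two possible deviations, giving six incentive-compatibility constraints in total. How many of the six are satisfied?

Mid-fitness (own payoff 50.7 − 6.2×5.9 = 14.12): to d=0 gives 34.3 → profitable ✗; to d=14.3 gives 73.4 − 6.2×14.3 = -15.26 → no gain ✓.
High-fitness (own payoff 73.4 − 4.4×14.3 = 10.48): to d=0 gives 34.3 → profitable ✗; to d=5.9 gives 50.7 − 4.4×5.9 = 24.74 → profitable ✗.
Low-fitness (own payoff 34.3): to d=5.9 gives 50.7 − 9.6×5.9 = -5.94 → no gain ✓; to d=14.3 gives 73.4 − 9.6×14.3 = -63.88 → no gain ✓.
3 of the 6 constraints hold; not an equilibrium.

3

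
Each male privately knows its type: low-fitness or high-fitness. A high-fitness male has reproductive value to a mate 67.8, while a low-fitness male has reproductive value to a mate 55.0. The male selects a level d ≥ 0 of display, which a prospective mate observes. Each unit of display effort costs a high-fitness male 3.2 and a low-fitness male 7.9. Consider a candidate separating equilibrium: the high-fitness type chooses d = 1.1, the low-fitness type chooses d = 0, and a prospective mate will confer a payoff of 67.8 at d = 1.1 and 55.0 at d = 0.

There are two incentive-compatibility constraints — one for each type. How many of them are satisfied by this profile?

High-fitness type: signal → 67.8 − 3.2 × 1.1 = 64.28; deviate to 0 → 55.0. IC holds (64.28 ≥ 55.0).
Low-fitness type: stay at 0 → 55.0; mimic → 67.8 − 7.9 × 1.1 = 59.11. IC fails (55.0 < 59.11).
1 of 2 constraints hold, so this profile is not an equilibrium.

1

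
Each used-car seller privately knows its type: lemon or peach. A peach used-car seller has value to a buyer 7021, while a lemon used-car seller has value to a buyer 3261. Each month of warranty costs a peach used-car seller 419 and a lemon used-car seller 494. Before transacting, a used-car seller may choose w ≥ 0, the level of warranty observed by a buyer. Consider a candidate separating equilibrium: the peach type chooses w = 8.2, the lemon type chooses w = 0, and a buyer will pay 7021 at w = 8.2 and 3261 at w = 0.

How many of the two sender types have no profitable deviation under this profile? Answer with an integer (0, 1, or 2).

Peach type: signal → 7021 − 419 × 8.2 = 3585.2; deviate to 0 → 3261. IC holds (3585.2 ≥ 3261).
Lemon type: stay at 0 → 3261; mimic → 7021 − 494 × 8.2 = 2970.2. IC holds (3261 ≥ 2970.2).
2 of 2 constraints hold, so this is a separating equilibrium.

2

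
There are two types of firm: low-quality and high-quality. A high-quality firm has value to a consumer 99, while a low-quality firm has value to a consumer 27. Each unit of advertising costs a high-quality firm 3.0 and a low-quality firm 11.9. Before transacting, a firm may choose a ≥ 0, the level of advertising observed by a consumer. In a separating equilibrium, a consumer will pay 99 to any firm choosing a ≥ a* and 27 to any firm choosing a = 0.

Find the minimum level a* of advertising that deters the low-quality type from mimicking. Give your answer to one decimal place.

6.1

A low-quality firm choosing a = 0 receives 27.
Imitating at a* instead would pay 99 at cost 11.9·a*, netting 99 − 11.9·a*.
Indifference: 27 = 99 − 11.9·a*, so a* = (99 − 27) / 11.9 ≈ 6.1.
At a* the low-quality type's incentive constraint just binds; the high-quality type strictly prefers a* since its per-unit cost is lower.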